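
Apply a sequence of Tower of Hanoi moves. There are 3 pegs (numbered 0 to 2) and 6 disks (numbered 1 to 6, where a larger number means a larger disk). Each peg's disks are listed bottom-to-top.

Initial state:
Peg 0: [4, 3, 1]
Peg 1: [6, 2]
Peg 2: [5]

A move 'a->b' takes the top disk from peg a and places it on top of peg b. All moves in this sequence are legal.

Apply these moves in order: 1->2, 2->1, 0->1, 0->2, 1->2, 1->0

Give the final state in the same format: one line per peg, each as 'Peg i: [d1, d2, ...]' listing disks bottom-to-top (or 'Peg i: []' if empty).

Answer: Peg 0: [4, 2]
Peg 1: [6]
Peg 2: [5, 3, 1]

Derivation:
After move 1 (1->2):
Peg 0: [4, 3, 1]
Peg 1: [6]
Peg 2: [5, 2]

After move 2 (2->1):
Peg 0: [4, 3, 1]
Peg 1: [6, 2]
Peg 2: [5]

After move 3 (0->1):
Peg 0: [4, 3]
Peg 1: [6, 2, 1]
Peg 2: [5]

After move 4 (0->2):
Peg 0: [4]
Peg 1: [6, 2, 1]
Peg 2: [5, 3]

After move 5 (1->2):
Peg 0: [4]
Peg 1: [6, 2]
Peg 2: [5, 3, 1]

After move 6 (1->0):
Peg 0: [4, 2]
Peg 1: [6]
Peg 2: [5, 3, 1]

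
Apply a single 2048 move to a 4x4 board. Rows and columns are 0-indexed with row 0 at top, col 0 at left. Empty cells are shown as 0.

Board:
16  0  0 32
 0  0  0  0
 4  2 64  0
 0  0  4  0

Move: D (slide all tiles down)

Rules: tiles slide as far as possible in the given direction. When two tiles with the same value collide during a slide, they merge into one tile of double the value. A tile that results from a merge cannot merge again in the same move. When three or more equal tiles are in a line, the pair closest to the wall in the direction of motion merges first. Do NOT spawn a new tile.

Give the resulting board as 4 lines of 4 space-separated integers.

Slide down:
col 0: [16, 0, 4, 0] -> [0, 0, 16, 4]
col 1: [0, 0, 2, 0] -> [0, 0, 0, 2]
col 2: [0, 0, 64, 4] -> [0, 0, 64, 4]
col 3: [32, 0, 0, 0] -> [0, 0, 0, 32]

Answer:  0  0  0  0
 0  0  0  0
16  0 64  0
 4  2  4 32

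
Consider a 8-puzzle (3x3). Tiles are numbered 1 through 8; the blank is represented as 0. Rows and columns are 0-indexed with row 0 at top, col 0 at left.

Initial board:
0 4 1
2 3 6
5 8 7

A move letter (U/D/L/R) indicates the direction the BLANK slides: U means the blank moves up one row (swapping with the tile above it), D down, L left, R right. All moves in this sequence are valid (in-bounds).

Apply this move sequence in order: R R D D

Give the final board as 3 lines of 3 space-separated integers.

After move 1 (R):
4 0 1
2 3 6
5 8 7

After move 2 (R):
4 1 0
2 3 6
5 8 7

After move 3 (D):
4 1 6
2 3 0
5 8 7

After move 4 (D):
4 1 6
2 3 7
5 8 0

Answer: 4 1 6
2 3 7
5 8 0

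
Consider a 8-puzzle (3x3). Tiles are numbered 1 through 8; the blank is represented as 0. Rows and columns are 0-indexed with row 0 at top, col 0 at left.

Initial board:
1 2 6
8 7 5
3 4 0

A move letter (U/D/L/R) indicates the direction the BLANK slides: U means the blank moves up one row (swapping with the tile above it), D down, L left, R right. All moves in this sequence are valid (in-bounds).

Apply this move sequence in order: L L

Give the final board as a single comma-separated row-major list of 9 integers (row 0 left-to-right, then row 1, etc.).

Answer: 1, 2, 6, 8, 7, 5, 0, 3, 4

Derivation:
After move 1 (L):
1 2 6
8 7 5
3 0 4

After move 2 (L):
1 2 6
8 7 5
0 3 4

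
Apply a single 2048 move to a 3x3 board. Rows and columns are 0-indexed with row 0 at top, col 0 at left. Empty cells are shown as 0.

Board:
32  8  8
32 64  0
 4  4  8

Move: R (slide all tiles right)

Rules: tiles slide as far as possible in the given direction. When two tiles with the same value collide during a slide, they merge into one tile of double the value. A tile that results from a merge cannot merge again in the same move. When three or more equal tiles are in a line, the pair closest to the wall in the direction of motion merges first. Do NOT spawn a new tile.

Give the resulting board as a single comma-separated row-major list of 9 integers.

Slide right:
row 0: [32, 8, 8] -> [0, 32, 16]
row 1: [32, 64, 0] -> [0, 32, 64]
row 2: [4, 4, 8] -> [0, 8, 8]

Answer: 0, 32, 16, 0, 32, 64, 0, 8, 8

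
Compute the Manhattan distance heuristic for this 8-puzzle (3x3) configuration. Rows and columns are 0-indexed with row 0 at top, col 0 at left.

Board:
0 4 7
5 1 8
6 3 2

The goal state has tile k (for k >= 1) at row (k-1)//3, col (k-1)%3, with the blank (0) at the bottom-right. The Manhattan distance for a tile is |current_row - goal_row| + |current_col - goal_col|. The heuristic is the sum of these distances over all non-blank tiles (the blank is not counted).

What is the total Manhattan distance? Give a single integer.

Answer: 20

Derivation:
Tile 4: at (0,1), goal (1,0), distance |0-1|+|1-0| = 2
Tile 7: at (0,2), goal (2,0), distance |0-2|+|2-0| = 4
Tile 5: at (1,0), goal (1,1), distance |1-1|+|0-1| = 1
Tile 1: at (1,1), goal (0,0), distance |1-0|+|1-0| = 2
Tile 8: at (1,2), goal (2,1), distance |1-2|+|2-1| = 2
Tile 6: at (2,0), goal (1,2), distance |2-1|+|0-2| = 3
Tile 3: at (2,1), goal (0,2), distance |2-0|+|1-2| = 3
Tile 2: at (2,2), goal (0,1), distance |2-0|+|2-1| = 3
Sum: 2 + 4 + 1 + 2 + 2 + 3 + 3 + 3 = 20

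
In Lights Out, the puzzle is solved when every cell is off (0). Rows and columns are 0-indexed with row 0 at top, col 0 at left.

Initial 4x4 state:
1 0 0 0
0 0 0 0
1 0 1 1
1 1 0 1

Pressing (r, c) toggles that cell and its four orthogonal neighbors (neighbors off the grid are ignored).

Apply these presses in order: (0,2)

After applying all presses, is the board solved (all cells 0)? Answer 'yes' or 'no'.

Answer: no

Derivation:
After press 1 at (0,2):
1 1 1 1
0 0 1 0
1 0 1 1
1 1 0 1

Lights still on: 11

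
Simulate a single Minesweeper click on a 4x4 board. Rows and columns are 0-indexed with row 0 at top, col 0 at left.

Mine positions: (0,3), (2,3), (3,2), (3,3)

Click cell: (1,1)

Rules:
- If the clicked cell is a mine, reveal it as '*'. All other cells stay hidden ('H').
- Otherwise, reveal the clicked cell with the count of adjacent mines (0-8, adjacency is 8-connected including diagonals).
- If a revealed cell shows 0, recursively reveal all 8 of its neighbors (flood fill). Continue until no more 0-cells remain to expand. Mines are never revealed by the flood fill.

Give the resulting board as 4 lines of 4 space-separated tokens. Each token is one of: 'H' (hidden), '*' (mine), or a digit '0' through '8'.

0 0 1 H
0 0 2 H
0 1 3 H
0 1 H H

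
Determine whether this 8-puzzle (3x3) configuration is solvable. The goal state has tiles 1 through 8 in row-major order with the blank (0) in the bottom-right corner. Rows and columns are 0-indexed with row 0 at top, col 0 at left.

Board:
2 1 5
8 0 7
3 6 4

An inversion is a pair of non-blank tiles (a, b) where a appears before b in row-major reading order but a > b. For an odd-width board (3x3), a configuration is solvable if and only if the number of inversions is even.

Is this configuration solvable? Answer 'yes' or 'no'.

Inversions (pairs i<j in row-major order where tile[i] > tile[j] > 0): 11
11 is odd, so the puzzle is not solvable.

Answer: no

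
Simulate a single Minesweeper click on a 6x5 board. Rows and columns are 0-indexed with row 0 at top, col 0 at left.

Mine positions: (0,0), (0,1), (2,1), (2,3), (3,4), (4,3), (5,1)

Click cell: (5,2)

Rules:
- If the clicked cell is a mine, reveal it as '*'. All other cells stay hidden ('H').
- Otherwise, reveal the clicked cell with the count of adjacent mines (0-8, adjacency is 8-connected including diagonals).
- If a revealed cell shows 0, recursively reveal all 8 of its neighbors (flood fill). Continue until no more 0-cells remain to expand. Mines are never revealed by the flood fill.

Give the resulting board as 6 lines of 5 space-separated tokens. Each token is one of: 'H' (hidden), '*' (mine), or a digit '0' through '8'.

H H H H H
H H H H H
H H H H H
H H H H H
H H H H H
H H 2 H H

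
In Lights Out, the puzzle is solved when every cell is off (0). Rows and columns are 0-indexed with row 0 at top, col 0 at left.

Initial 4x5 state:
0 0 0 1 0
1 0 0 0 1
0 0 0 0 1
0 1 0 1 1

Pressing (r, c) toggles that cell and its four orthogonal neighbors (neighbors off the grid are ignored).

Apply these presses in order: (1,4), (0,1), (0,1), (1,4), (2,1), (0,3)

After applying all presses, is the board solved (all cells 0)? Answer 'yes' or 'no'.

Answer: no

Derivation:
After press 1 at (1,4):
0 0 0 1 1
1 0 0 1 0
0 0 0 0 0
0 1 0 1 1

After press 2 at (0,1):
1 1 1 1 1
1 1 0 1 0
0 0 0 0 0
0 1 0 1 1

After press 3 at (0,1):
0 0 0 1 1
1 0 0 1 0
0 0 0 0 0
0 1 0 1 1

After press 4 at (1,4):
0 0 0 1 0
1 0 0 0 1
0 0 0 0 1
0 1 0 1 1

After press 5 at (2,1):
0 0 0 1 0
1 1 0 0 1
1 1 1 0 1
0 0 0 1 1

After press 6 at (0,3):
0 0 1 0 1
1 1 0 1 1
1 1 1 0 1
0 0 0 1 1

Lights still on: 12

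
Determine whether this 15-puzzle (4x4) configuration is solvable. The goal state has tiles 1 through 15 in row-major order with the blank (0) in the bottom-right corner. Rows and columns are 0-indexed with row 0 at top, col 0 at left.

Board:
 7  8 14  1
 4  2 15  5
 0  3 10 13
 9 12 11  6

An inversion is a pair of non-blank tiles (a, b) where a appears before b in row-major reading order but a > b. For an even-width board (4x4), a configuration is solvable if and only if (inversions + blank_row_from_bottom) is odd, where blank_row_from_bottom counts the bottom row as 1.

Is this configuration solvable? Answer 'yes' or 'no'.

Answer: no

Derivation:
Inversions: 44
Blank is in row 2 (0-indexed from top), which is row 2 counting from the bottom (bottom = 1).
44 + 2 = 46, which is even, so the puzzle is not solvable.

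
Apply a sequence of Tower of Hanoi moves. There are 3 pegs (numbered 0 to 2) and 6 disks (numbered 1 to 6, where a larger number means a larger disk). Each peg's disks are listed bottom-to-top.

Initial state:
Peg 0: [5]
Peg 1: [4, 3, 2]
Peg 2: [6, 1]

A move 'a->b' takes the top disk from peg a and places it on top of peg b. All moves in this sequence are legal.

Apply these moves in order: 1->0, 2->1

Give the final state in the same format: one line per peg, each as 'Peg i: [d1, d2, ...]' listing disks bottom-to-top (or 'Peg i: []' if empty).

Answer: Peg 0: [5, 2]
Peg 1: [4, 3, 1]
Peg 2: [6]

Derivation:
After move 1 (1->0):
Peg 0: [5, 2]
Peg 1: [4, 3]
Peg 2: [6, 1]

After move 2 (2->1):
Peg 0: [5, 2]
Peg 1: [4, 3, 1]
Peg 2: [6]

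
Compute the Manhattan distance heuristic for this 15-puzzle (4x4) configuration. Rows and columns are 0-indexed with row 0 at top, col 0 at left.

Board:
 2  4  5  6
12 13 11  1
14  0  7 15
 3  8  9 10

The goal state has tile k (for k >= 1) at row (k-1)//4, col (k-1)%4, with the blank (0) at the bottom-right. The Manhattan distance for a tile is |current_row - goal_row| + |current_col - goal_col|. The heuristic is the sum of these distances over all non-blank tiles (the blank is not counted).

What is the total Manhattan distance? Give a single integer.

Tile 2: at (0,0), goal (0,1), distance |0-0|+|0-1| = 1
Tile 4: at (0,1), goal (0,3), distance |0-0|+|1-3| = 2
Tile 5: at (0,2), goal (1,0), distance |0-1|+|2-0| = 3
Tile 6: at (0,3), goal (1,1), distance |0-1|+|3-1| = 3
Tile 12: at (1,0), goal (2,3), distance |1-2|+|0-3| = 4
Tile 13: at (1,1), goal (3,0), distance |1-3|+|1-0| = 3
Tile 11: at (1,2), goal (2,2), distance |1-2|+|2-2| = 1
Tile 1: at (1,3), goal (0,0), distance |1-0|+|3-0| = 4
Tile 14: at (2,0), goal (3,1), distance |2-3|+|0-1| = 2
Tile 7: at (2,2), goal (1,2), distance |2-1|+|2-2| = 1
Tile 15: at (2,3), goal (3,2), distance |2-3|+|3-2| = 2
Tile 3: at (3,0), goal (0,2), distance |3-0|+|0-2| = 5
Tile 8: at (3,1), goal (1,3), distance |3-1|+|1-3| = 4
Tile 9: at (3,2), goal (2,0), distance |3-2|+|2-0| = 3
Tile 10: at (3,3), goal (2,1), distance |3-2|+|3-1| = 3
Sum: 1 + 2 + 3 + 3 + 4 + 3 + 1 + 4 + 2 + 1 + 2 + 5 + 4 + 3 + 3 = 41

Answer: 41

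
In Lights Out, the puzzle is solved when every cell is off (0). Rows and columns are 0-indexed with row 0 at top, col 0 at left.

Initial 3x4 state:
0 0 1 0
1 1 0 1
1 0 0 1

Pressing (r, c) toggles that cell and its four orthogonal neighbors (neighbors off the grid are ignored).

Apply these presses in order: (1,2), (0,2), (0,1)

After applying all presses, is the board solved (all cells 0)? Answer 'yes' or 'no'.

After press 1 at (1,2):
0 0 0 0
1 0 1 0
1 0 1 1

After press 2 at (0,2):
0 1 1 1
1 0 0 0
1 0 1 1

After press 3 at (0,1):
1 0 0 1
1 1 0 0
1 0 1 1

Lights still on: 7

Answer: no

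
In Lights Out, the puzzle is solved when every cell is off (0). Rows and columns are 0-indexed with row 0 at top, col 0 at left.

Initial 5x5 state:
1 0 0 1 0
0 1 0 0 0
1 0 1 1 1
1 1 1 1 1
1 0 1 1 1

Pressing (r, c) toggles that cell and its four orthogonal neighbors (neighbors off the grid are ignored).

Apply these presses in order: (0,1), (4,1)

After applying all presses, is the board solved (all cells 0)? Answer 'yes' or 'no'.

After press 1 at (0,1):
0 1 1 1 0
0 0 0 0 0
1 0 1 1 1
1 1 1 1 1
1 0 1 1 1

After press 2 at (4,1):
0 1 1 1 0
0 0 0 0 0
1 0 1 1 1
1 0 1 1 1
0 1 0 1 1

Lights still on: 14

Answer: no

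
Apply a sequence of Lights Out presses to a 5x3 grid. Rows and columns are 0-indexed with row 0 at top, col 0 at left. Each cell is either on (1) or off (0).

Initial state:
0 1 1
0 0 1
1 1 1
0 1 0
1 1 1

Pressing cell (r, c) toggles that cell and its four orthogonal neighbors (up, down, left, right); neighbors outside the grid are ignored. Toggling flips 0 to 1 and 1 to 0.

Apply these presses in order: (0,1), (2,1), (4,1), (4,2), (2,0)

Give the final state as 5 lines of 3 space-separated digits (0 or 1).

Answer: 1 0 0
1 0 1
1 1 0
1 1 1
0 1 1

Derivation:
After press 1 at (0,1):
1 0 0
0 1 1
1 1 1
0 1 0
1 1 1

After press 2 at (2,1):
1 0 0
0 0 1
0 0 0
0 0 0
1 1 1

After press 3 at (4,1):
1 0 0
0 0 1
0 0 0
0 1 0
0 0 0

After press 4 at (4,2):
1 0 0
0 0 1
0 0 0
0 1 1
0 1 1

After press 5 at (2,0):
1 0 0
1 0 1
1 1 0
1 1 1
0 1 1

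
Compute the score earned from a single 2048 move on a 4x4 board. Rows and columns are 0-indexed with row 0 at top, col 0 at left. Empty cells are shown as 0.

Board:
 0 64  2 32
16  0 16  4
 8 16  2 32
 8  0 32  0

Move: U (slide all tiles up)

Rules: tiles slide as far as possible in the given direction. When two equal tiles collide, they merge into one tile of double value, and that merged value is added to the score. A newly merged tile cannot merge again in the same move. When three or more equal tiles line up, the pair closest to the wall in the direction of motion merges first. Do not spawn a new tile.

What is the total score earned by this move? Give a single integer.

Slide up:
col 0: [0, 16, 8, 8] -> [16, 16, 0, 0]  score +16 (running 16)
col 1: [64, 0, 16, 0] -> [64, 16, 0, 0]  score +0 (running 16)
col 2: [2, 16, 2, 32] -> [2, 16, 2, 32]  score +0 (running 16)
col 3: [32, 4, 32, 0] -> [32, 4, 32, 0]  score +0 (running 16)
Board after move:
16 64  2 32
16 16 16  4
 0  0  2 32
 0  0 32  0

Answer: 16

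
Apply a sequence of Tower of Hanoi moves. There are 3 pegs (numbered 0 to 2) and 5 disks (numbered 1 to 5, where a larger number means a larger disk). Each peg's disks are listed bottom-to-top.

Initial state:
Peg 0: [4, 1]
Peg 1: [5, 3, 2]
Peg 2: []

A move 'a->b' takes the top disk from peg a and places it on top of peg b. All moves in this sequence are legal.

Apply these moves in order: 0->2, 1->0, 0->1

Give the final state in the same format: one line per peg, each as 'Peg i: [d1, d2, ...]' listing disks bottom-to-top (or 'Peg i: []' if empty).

Answer: Peg 0: [4]
Peg 1: [5, 3, 2]
Peg 2: [1]

Derivation:
After move 1 (0->2):
Peg 0: [4]
Peg 1: [5, 3, 2]
Peg 2: [1]

After move 2 (1->0):
Peg 0: [4, 2]
Peg 1: [5, 3]
Peg 2: [1]

After move 3 (0->1):
Peg 0: [4]
Peg 1: [5, 3, 2]
Peg 2: [1]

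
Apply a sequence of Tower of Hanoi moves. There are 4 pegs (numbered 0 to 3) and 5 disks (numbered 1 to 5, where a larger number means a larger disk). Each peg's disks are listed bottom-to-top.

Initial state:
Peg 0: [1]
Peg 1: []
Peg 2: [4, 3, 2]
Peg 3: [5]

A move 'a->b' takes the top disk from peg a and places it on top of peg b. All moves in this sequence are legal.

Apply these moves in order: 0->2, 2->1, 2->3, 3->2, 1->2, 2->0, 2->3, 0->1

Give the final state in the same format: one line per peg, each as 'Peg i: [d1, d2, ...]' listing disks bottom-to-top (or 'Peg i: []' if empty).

After move 1 (0->2):
Peg 0: []
Peg 1: []
Peg 2: [4, 3, 2, 1]
Peg 3: [5]

After move 2 (2->1):
Peg 0: []
Peg 1: [1]
Peg 2: [4, 3, 2]
Peg 3: [5]

After move 3 (2->3):
Peg 0: []
Peg 1: [1]
Peg 2: [4, 3]
Peg 3: [5, 2]

After move 4 (3->2):
Peg 0: []
Peg 1: [1]
Peg 2: [4, 3, 2]
Peg 3: [5]

After move 5 (1->2):
Peg 0: []
Peg 1: []
Peg 2: [4, 3, 2, 1]
Peg 3: [5]

After move 6 (2->0):
Peg 0: [1]
Peg 1: []
Peg 2: [4, 3, 2]
Peg 3: [5]

After move 7 (2->3):
Peg 0: [1]
Peg 1: []
Peg 2: [4, 3]
Peg 3: [5, 2]

After move 8 (0->1):
Peg 0: []
Peg 1: [1]
Peg 2: [4, 3]
Peg 3: [5, 2]

Answer: Peg 0: []
Peg 1: [1]
Peg 2: [4, 3]
Peg 3: [5, 2]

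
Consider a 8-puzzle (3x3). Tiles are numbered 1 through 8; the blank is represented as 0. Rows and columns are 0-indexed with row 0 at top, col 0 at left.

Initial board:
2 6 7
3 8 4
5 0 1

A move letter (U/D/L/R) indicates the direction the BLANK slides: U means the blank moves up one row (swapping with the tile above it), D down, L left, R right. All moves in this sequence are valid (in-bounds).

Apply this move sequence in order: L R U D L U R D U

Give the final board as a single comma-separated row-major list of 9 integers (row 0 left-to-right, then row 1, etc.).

After move 1 (L):
2 6 7
3 8 4
0 5 1

After move 2 (R):
2 6 7
3 8 4
5 0 1

After move 3 (U):
2 6 7
3 0 4
5 8 1

After move 4 (D):
2 6 7
3 8 4
5 0 1

After move 5 (L):
2 6 7
3 8 4
0 5 1

After move 6 (U):
2 6 7
0 8 4
3 5 1

After move 7 (R):
2 6 7
8 0 4
3 5 1

After move 8 (D):
2 6 7
8 5 4
3 0 1

After move 9 (U):
2 6 7
8 0 4
3 5 1

Answer: 2, 6, 7, 8, 0, 4, 3, 5, 1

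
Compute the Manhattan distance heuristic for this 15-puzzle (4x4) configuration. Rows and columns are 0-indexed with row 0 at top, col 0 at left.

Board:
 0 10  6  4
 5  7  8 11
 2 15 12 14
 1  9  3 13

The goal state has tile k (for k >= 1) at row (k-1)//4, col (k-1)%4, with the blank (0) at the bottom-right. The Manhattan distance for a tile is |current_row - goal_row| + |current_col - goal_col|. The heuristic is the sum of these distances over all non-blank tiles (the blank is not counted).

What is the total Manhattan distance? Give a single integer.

Answer: 28

Derivation:
Tile 10: (0,1)->(2,1) = 2
Tile 6: (0,2)->(1,1) = 2
Tile 4: (0,3)->(0,3) = 0
Tile 5: (1,0)->(1,0) = 0
Tile 7: (1,1)->(1,2) = 1
Tile 8: (1,2)->(1,3) = 1
Tile 11: (1,3)->(2,2) = 2
Tile 2: (2,0)->(0,1) = 3
Tile 15: (2,1)->(3,2) = 2
Tile 12: (2,2)->(2,3) = 1
Tile 14: (2,3)->(3,1) = 3
Tile 1: (3,0)->(0,0) = 3
Tile 9: (3,1)->(2,0) = 2
Tile 3: (3,2)->(0,2) = 3
Tile 13: (3,3)->(3,0) = 3
Sum: 2 + 2 + 0 + 0 + 1 + 1 + 2 + 3 + 2 + 1 + 3 + 3 + 2 + 3 + 3 = 28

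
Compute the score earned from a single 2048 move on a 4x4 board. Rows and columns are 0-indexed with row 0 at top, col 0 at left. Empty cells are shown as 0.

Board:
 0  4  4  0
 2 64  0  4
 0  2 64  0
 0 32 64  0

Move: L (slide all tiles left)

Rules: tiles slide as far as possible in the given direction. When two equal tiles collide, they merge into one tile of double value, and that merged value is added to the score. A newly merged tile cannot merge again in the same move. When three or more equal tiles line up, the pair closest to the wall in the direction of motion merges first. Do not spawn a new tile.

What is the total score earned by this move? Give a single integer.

Answer: 8

Derivation:
Slide left:
row 0: [0, 4, 4, 0] -> [8, 0, 0, 0]  score +8 (running 8)
row 1: [2, 64, 0, 4] -> [2, 64, 4, 0]  score +0 (running 8)
row 2: [0, 2, 64, 0] -> [2, 64, 0, 0]  score +0 (running 8)
row 3: [0, 32, 64, 0] -> [32, 64, 0, 0]  score +0 (running 8)
Board after move:
 8  0  0  0
 2 64  4  0
 2 64  0  0
32 64  0  0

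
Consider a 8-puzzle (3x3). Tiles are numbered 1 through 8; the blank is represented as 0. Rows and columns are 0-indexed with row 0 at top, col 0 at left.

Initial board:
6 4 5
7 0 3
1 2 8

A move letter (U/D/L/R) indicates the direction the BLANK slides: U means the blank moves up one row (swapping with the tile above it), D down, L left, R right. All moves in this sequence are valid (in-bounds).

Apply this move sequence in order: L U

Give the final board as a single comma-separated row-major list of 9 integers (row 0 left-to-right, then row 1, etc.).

Answer: 0, 4, 5, 6, 7, 3, 1, 2, 8

Derivation:
After move 1 (L):
6 4 5
0 7 3
1 2 8

After move 2 (U):
0 4 5
6 7 3
1 2 8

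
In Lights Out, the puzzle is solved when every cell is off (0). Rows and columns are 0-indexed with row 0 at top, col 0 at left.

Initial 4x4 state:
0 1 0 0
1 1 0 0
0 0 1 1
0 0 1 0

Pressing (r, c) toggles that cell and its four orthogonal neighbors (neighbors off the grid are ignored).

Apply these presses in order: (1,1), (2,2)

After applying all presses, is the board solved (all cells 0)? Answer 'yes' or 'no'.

After press 1 at (1,1):
0 0 0 0
0 0 1 0
0 1 1 1
0 0 1 0

After press 2 at (2,2):
0 0 0 0
0 0 0 0
0 0 0 0
0 0 0 0

Lights still on: 0

Answer: yes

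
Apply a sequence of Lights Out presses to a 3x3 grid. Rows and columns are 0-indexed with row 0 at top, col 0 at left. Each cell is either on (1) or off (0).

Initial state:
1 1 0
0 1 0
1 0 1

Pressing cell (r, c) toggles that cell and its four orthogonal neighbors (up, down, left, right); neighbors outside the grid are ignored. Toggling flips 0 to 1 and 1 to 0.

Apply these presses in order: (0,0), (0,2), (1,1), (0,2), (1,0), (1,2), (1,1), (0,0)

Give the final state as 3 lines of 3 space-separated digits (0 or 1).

After press 1 at (0,0):
0 0 0
1 1 0
1 0 1

After press 2 at (0,2):
0 1 1
1 1 1
1 0 1

After press 3 at (1,1):
0 0 1
0 0 0
1 1 1

After press 4 at (0,2):
0 1 0
0 0 1
1 1 1

After press 5 at (1,0):
1 1 0
1 1 1
0 1 1

After press 6 at (1,2):
1 1 1
1 0 0
0 1 0

After press 7 at (1,1):
1 0 1
0 1 1
0 0 0

After press 8 at (0,0):
0 1 1
1 1 1
0 0 0

Answer: 0 1 1
1 1 1
0 0 0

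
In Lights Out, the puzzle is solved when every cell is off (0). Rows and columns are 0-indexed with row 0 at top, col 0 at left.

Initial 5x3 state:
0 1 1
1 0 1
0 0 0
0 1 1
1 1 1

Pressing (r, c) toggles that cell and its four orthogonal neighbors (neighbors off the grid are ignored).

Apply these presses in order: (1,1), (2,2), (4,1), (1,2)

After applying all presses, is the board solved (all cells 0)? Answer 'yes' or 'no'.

Answer: yes

Derivation:
After press 1 at (1,1):
0 0 1
0 1 0
0 1 0
0 1 1
1 1 1

After press 2 at (2,2):
0 0 1
0 1 1
0 0 1
0 1 0
1 1 1

After press 3 at (4,1):
0 0 1
0 1 1
0 0 1
0 0 0
0 0 0

After press 4 at (1,2):
0 0 0
0 0 0
0 0 0
0 0 0
0 0 0

Lights still on: 0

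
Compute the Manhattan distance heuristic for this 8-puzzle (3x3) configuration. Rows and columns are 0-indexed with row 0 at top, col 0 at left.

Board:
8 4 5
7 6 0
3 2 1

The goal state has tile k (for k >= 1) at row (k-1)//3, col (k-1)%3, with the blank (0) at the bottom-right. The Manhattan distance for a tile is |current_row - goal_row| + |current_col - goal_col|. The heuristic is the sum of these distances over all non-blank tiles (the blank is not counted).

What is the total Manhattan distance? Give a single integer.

Tile 8: at (0,0), goal (2,1), distance |0-2|+|0-1| = 3
Tile 4: at (0,1), goal (1,0), distance |0-1|+|1-0| = 2
Tile 5: at (0,2), goal (1,1), distance |0-1|+|2-1| = 2
Tile 7: at (1,0), goal (2,0), distance |1-2|+|0-0| = 1
Tile 6: at (1,1), goal (1,2), distance |1-1|+|1-2| = 1
Tile 3: at (2,0), goal (0,2), distance |2-0|+|0-2| = 4
Tile 2: at (2,1), goal (0,1), distance |2-0|+|1-1| = 2
Tile 1: at (2,2), goal (0,0), distance |2-0|+|2-0| = 4
Sum: 3 + 2 + 2 + 1 + 1 + 4 + 2 + 4 = 19

Answer: 19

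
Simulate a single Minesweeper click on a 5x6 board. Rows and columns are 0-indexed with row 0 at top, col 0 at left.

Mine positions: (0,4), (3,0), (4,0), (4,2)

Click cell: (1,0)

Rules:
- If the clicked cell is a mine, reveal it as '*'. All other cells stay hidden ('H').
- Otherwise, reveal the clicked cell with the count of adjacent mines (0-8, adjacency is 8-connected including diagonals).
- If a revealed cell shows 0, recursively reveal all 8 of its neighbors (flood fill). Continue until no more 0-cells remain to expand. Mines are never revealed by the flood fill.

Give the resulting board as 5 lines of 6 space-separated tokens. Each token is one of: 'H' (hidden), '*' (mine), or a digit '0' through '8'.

0 0 0 1 H H
0 0 0 1 1 1
1 1 0 0 0 0
H 3 1 1 0 0
H H H 1 0 0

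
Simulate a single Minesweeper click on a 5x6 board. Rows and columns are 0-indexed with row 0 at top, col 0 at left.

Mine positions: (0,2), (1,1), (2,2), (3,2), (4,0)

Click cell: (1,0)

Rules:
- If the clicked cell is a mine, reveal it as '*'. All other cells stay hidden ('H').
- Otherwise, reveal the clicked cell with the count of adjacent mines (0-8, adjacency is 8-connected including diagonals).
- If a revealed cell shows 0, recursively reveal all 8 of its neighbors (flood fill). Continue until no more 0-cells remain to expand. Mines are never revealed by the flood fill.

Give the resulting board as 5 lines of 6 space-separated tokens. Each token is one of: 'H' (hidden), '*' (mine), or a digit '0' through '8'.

H H H H H H
1 H H H H H
H H H H H H
H H H H H H
H H H H H H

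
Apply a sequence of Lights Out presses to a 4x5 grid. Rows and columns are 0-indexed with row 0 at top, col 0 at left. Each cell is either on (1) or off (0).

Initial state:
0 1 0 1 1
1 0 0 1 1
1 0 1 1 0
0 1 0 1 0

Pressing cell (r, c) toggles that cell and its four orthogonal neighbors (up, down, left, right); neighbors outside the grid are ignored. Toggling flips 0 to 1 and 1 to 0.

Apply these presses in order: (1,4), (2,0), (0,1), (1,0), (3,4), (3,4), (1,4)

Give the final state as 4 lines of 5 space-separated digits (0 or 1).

After press 1 at (1,4):
0 1 0 1 0
1 0 0 0 0
1 0 1 1 1
0 1 0 1 0

After press 2 at (2,0):
0 1 0 1 0
0 0 0 0 0
0 1 1 1 1
1 1 0 1 0

After press 3 at (0,1):
1 0 1 1 0
0 1 0 0 0
0 1 1 1 1
1 1 0 1 0

After press 4 at (1,0):
0 0 1 1 0
1 0 0 0 0
1 1 1 1 1
1 1 0 1 0

After press 5 at (3,4):
0 0 1 1 0
1 0 0 0 0
1 1 1 1 0
1 1 0 0 1

After press 6 at (3,4):
0 0 1 1 0
1 0 0 0 0
1 1 1 1 1
1 1 0 1 0

After press 7 at (1,4):
0 0 1 1 1
1 0 0 1 1
1 1 1 1 0
1 1 0 1 0

Answer: 0 0 1 1 1
1 0 0 1 1
1 1 1 1 0
1 1 0 1 0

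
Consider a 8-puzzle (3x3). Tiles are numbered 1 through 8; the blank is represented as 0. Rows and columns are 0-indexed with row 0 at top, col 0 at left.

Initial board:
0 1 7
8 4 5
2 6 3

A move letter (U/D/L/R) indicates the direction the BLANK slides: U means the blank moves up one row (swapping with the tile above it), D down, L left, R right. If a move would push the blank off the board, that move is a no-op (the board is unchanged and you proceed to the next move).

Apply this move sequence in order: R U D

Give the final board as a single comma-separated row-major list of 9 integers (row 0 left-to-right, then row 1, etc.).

Answer: 1, 4, 7, 8, 0, 5, 2, 6, 3

Derivation:
After move 1 (R):
1 0 7
8 4 5
2 6 3

After move 2 (U):
1 0 7
8 4 5
2 6 3

After move 3 (D):
1 4 7
8 0 5
2 6 3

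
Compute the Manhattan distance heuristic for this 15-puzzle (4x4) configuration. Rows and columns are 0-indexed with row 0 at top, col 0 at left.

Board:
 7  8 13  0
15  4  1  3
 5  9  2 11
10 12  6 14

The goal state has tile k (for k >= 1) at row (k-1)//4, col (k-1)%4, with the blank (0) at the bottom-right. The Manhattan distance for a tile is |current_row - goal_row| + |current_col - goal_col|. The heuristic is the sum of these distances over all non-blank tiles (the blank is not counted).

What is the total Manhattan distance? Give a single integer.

Answer: 39

Derivation:
Tile 7: at (0,0), goal (1,2), distance |0-1|+|0-2| = 3
Tile 8: at (0,1), goal (1,3), distance |0-1|+|1-3| = 3
Tile 13: at (0,2), goal (3,0), distance |0-3|+|2-0| = 5
Tile 15: at (1,0), goal (3,2), distance |1-3|+|0-2| = 4
Tile 4: at (1,1), goal (0,3), distance |1-0|+|1-3| = 3
Tile 1: at (1,2), goal (0,0), distance |1-0|+|2-0| = 3
Tile 3: at (1,3), goal (0,2), distance |1-0|+|3-2| = 2
Tile 5: at (2,0), goal (1,0), distance |2-1|+|0-0| = 1
Tile 9: at (2,1), goal (2,0), distance |2-2|+|1-0| = 1
Tile 2: at (2,2), goal (0,1), distance |2-0|+|2-1| = 3
Tile 11: at (2,3), goal (2,2), distance |2-2|+|3-2| = 1
Tile 10: at (3,0), goal (2,1), distance |3-2|+|0-1| = 2
Tile 12: at (3,1), goal (2,3), distance |3-2|+|1-3| = 3
Tile 6: at (3,2), goal (1,1), distance |3-1|+|2-1| = 3
Tile 14: at (3,3), goal (3,1), distance |3-3|+|3-1| = 2
Sum: 3 + 3 + 5 + 4 + 3 + 3 + 2 + 1 + 1 + 3 + 1 + 2 + 3 + 3 + 2 = 39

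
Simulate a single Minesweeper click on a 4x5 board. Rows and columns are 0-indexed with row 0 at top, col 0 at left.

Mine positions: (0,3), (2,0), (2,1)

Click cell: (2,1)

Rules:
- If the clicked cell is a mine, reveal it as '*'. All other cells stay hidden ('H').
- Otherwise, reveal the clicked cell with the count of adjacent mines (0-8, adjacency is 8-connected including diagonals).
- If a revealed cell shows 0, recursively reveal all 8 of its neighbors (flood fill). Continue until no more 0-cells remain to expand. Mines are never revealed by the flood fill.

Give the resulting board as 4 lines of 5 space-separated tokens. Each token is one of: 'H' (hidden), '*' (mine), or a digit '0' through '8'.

H H H H H
H H H H H
H * H H H
H H H H H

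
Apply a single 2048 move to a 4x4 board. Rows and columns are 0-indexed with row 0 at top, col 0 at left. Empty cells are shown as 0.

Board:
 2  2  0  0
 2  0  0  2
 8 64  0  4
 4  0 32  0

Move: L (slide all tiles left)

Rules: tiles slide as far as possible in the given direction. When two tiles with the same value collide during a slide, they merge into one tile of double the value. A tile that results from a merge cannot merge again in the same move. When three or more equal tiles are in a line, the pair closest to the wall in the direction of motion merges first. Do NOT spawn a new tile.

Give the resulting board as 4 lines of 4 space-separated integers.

Answer:  4  0  0  0
 4  0  0  0
 8 64  4  0
 4 32  0  0

Derivation:
Slide left:
row 0: [2, 2, 0, 0] -> [4, 0, 0, 0]
row 1: [2, 0, 0, 2] -> [4, 0, 0, 0]
row 2: [8, 64, 0, 4] -> [8, 64, 4, 0]
row 3: [4, 0, 32, 0] -> [4, 32, 0, 0]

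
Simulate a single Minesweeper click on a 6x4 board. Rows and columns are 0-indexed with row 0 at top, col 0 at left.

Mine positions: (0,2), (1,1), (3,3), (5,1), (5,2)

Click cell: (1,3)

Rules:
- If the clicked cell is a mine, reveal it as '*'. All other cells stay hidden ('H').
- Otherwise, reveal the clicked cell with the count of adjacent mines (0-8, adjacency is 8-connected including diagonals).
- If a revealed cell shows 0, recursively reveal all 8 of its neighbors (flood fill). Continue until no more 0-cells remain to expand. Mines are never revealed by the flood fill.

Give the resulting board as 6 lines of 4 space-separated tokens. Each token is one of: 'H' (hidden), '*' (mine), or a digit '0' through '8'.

H H H H
H H H 1
H H H H
H H H H
H H H H
H H H H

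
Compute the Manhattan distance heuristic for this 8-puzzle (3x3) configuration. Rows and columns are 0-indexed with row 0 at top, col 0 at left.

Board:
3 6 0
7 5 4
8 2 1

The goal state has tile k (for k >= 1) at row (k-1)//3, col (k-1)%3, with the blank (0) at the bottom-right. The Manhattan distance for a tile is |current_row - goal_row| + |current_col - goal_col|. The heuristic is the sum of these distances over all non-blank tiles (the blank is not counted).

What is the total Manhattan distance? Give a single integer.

Answer: 14

Derivation:
Tile 3: (0,0)->(0,2) = 2
Tile 6: (0,1)->(1,2) = 2
Tile 7: (1,0)->(2,0) = 1
Tile 5: (1,1)->(1,1) = 0
Tile 4: (1,2)->(1,0) = 2
Tile 8: (2,0)->(2,1) = 1
Tile 2: (2,1)->(0,1) = 2
Tile 1: (2,2)->(0,0) = 4
Sum: 2 + 2 + 1 + 0 + 2 + 1 + 2 + 4 = 14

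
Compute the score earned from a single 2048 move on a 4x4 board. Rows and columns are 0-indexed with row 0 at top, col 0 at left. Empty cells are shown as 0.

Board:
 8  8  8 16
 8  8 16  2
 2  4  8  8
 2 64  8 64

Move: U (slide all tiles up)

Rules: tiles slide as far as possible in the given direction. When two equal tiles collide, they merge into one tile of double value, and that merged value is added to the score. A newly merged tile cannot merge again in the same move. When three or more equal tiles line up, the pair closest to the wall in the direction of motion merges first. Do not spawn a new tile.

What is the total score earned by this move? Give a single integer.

Answer: 52

Derivation:
Slide up:
col 0: [8, 8, 2, 2] -> [16, 4, 0, 0]  score +20 (running 20)
col 1: [8, 8, 4, 64] -> [16, 4, 64, 0]  score +16 (running 36)
col 2: [8, 16, 8, 8] -> [8, 16, 16, 0]  score +16 (running 52)
col 3: [16, 2, 8, 64] -> [16, 2, 8, 64]  score +0 (running 52)
Board after move:
16 16  8 16
 4  4 16  2
 0 64 16  8
 0  0  0 64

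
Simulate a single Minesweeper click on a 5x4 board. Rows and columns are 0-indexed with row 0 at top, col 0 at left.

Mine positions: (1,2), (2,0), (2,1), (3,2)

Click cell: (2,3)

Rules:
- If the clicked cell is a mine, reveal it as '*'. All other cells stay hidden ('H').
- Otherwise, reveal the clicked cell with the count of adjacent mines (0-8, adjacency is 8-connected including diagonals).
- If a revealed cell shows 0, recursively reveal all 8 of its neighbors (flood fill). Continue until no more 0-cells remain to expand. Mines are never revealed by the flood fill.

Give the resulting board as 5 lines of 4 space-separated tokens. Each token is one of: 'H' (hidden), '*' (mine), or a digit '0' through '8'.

H H H H
H H H H
H H H 2
H H H H
H H H H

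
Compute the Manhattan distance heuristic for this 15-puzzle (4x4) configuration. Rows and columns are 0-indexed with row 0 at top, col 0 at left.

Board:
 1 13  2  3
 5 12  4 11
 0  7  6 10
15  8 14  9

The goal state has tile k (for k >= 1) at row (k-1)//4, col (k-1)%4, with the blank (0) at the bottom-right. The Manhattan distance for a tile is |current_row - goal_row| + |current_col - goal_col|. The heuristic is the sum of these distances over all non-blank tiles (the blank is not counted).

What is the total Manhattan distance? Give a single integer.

Tile 1: (0,0)->(0,0) = 0
Tile 13: (0,1)->(3,0) = 4
Tile 2: (0,2)->(0,1) = 1
Tile 3: (0,3)->(0,2) = 1
Tile 5: (1,0)->(1,0) = 0
Tile 12: (1,1)->(2,3) = 3
Tile 4: (1,2)->(0,3) = 2
Tile 11: (1,3)->(2,2) = 2
Tile 7: (2,1)->(1,2) = 2
Tile 6: (2,2)->(1,1) = 2
Tile 10: (2,3)->(2,1) = 2
Tile 15: (3,0)->(3,2) = 2
Tile 8: (3,1)->(1,3) = 4
Tile 14: (3,2)->(3,1) = 1
Tile 9: (3,3)->(2,0) = 4
Sum: 0 + 4 + 1 + 1 + 0 + 3 + 2 + 2 + 2 + 2 + 2 + 2 + 4 + 1 + 4 = 30

Answer: 30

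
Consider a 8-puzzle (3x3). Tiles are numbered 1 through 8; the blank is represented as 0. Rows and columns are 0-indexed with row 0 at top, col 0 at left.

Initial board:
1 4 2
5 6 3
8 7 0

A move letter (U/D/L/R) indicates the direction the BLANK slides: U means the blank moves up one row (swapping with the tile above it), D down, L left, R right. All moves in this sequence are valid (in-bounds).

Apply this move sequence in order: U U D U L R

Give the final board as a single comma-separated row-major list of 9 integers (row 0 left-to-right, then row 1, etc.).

Answer: 1, 4, 0, 5, 6, 2, 8, 7, 3

Derivation:
After move 1 (U):
1 4 2
5 6 0
8 7 3

After move 2 (U):
1 4 0
5 6 2
8 7 3

After move 3 (D):
1 4 2
5 6 0
8 7 3

After move 4 (U):
1 4 0
5 6 2
8 7 3

After move 5 (L):
1 0 4
5 6 2
8 7 3

After move 6 (R):
1 4 0
5 6 2
8 7 3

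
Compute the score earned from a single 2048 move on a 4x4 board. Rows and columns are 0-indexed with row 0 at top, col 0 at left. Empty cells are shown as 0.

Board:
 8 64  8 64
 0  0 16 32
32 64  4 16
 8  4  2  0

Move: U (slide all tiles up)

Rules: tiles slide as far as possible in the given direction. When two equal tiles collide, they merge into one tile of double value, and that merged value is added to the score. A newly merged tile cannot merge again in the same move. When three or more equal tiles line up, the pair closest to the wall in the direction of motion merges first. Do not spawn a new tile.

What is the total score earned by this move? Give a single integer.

Slide up:
col 0: [8, 0, 32, 8] -> [8, 32, 8, 0]  score +0 (running 0)
col 1: [64, 0, 64, 4] -> [128, 4, 0, 0]  score +128 (running 128)
col 2: [8, 16, 4, 2] -> [8, 16, 4, 2]  score +0 (running 128)
col 3: [64, 32, 16, 0] -> [64, 32, 16, 0]  score +0 (running 128)
Board after move:
  8 128   8  64
 32   4  16  32
  8   0   4  16
  0   0   2   0

Answer: 128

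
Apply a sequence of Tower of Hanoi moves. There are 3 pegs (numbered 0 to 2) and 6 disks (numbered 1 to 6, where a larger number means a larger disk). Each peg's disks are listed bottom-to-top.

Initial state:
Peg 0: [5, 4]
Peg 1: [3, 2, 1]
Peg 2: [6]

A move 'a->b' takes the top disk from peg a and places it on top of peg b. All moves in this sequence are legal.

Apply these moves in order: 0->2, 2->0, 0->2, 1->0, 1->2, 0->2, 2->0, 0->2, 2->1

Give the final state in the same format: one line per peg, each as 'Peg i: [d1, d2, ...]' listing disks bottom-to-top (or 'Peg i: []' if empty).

After move 1 (0->2):
Peg 0: [5]
Peg 1: [3, 2, 1]
Peg 2: [6, 4]

After move 2 (2->0):
Peg 0: [5, 4]
Peg 1: [3, 2, 1]
Peg 2: [6]

After move 3 (0->2):
Peg 0: [5]
Peg 1: [3, 2, 1]
Peg 2: [6, 4]

After move 4 (1->0):
Peg 0: [5, 1]
Peg 1: [3, 2]
Peg 2: [6, 4]

After move 5 (1->2):
Peg 0: [5, 1]
Peg 1: [3]
Peg 2: [6, 4, 2]

After move 6 (0->2):
Peg 0: [5]
Peg 1: [3]
Peg 2: [6, 4, 2, 1]

After move 7 (2->0):
Peg 0: [5, 1]
Peg 1: [3]
Peg 2: [6, 4, 2]

After move 8 (0->2):
Peg 0: [5]
Peg 1: [3]
Peg 2: [6, 4, 2, 1]

After move 9 (2->1):
Peg 0: [5]
Peg 1: [3, 1]
Peg 2: [6, 4, 2]

Answer: Peg 0: [5]
Peg 1: [3, 1]
Peg 2: [6, 4, 2]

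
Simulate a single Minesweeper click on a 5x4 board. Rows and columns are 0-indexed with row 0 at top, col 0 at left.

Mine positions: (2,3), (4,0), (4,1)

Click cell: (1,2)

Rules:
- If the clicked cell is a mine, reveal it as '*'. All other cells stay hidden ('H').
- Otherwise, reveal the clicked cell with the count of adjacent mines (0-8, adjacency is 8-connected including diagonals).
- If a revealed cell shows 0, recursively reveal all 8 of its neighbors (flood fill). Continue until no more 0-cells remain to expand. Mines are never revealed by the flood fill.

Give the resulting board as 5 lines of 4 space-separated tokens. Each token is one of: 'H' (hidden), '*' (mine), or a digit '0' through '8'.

H H H H
H H 1 H
H H H H
H H H H
H H H H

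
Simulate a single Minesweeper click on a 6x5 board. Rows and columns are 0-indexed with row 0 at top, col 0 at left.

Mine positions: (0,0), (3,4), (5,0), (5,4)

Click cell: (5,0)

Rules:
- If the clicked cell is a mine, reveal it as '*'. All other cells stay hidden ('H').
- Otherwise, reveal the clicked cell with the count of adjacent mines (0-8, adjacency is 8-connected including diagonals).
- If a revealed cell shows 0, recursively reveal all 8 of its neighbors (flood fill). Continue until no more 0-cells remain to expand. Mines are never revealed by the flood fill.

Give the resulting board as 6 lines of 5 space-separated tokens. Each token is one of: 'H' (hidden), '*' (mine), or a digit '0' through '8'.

H H H H H
H H H H H
H H H H H
H H H H H
H H H H H
* H H H H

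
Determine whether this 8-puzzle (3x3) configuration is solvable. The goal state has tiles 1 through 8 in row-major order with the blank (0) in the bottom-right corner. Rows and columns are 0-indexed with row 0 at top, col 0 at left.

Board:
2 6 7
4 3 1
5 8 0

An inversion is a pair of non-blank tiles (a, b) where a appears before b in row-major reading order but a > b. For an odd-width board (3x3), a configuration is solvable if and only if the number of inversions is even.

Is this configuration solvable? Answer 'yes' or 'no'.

Inversions (pairs i<j in row-major order where tile[i] > tile[j] > 0): 12
12 is even, so the puzzle is solvable.

Answer: yes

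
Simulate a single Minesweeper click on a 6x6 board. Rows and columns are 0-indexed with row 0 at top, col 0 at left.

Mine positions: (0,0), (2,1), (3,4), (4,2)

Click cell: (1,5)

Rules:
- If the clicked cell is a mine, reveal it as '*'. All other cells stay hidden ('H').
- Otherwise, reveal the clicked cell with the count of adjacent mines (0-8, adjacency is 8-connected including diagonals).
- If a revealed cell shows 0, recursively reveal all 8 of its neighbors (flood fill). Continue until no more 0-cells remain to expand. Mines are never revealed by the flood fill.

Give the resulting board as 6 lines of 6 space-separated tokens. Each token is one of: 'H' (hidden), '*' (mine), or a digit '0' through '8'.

H 1 0 0 0 0
H 2 1 0 0 0
H H 1 1 1 1
H H H H H H
H H H H H H
H H H H H H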